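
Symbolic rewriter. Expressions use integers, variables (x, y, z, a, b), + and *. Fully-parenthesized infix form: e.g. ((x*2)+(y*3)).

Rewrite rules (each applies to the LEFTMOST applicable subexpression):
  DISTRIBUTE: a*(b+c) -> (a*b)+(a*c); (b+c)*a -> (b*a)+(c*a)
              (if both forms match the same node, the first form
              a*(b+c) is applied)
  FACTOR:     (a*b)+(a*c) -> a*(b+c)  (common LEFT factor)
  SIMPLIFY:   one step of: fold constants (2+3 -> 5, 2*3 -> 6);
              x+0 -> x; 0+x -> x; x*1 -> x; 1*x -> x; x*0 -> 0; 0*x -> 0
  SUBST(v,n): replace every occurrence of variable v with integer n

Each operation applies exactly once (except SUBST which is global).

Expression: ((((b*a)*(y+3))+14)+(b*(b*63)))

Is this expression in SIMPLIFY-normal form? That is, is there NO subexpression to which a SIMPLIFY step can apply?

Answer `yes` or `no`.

Expression: ((((b*a)*(y+3))+14)+(b*(b*63)))
Scanning for simplifiable subexpressions (pre-order)...
  at root: ((((b*a)*(y+3))+14)+(b*(b*63))) (not simplifiable)
  at L: (((b*a)*(y+3))+14) (not simplifiable)
  at LL: ((b*a)*(y+3)) (not simplifiable)
  at LLL: (b*a) (not simplifiable)
  at LLR: (y+3) (not simplifiable)
  at R: (b*(b*63)) (not simplifiable)
  at RR: (b*63) (not simplifiable)
Result: no simplifiable subexpression found -> normal form.

Answer: yes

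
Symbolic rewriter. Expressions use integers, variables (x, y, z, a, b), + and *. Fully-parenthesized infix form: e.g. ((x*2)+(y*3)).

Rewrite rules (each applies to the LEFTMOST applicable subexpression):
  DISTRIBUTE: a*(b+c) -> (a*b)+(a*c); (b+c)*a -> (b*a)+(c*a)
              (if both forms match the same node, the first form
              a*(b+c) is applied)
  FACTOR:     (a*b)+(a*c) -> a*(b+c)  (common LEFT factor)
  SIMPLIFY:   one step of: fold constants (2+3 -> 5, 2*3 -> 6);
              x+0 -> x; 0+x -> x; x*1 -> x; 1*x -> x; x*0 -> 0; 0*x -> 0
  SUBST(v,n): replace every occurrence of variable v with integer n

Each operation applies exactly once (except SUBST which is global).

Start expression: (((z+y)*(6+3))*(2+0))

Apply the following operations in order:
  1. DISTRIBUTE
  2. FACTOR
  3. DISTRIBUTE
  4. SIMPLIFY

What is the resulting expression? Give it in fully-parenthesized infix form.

Answer: ((((z+y)*9)*2)+(((z+y)*(6+3))*0))

Derivation:
Start: (((z+y)*(6+3))*(2+0))
Apply DISTRIBUTE at root (target: (((z+y)*(6+3))*(2+0))): (((z+y)*(6+3))*(2+0)) -> ((((z+y)*(6+3))*2)+(((z+y)*(6+3))*0))
Apply FACTOR at root (target: ((((z+y)*(6+3))*2)+(((z+y)*(6+3))*0))): ((((z+y)*(6+3))*2)+(((z+y)*(6+3))*0)) -> (((z+y)*(6+3))*(2+0))
Apply DISTRIBUTE at root (target: (((z+y)*(6+3))*(2+0))): (((z+y)*(6+3))*(2+0)) -> ((((z+y)*(6+3))*2)+(((z+y)*(6+3))*0))
Apply SIMPLIFY at LLR (target: (6+3)): ((((z+y)*(6+3))*2)+(((z+y)*(6+3))*0)) -> ((((z+y)*9)*2)+(((z+y)*(6+3))*0))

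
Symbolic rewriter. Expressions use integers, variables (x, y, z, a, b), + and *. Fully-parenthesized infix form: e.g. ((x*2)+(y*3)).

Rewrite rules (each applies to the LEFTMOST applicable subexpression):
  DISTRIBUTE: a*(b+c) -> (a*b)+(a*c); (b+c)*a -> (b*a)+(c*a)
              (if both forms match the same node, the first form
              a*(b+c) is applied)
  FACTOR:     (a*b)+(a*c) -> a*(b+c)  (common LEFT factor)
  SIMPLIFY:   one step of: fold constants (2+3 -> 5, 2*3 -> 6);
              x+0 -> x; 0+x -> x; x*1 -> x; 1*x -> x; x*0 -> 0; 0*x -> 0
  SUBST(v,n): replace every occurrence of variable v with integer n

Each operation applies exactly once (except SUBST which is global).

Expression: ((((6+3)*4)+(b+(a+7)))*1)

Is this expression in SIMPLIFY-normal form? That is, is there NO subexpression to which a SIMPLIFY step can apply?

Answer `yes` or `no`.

Expression: ((((6+3)*4)+(b+(a+7)))*1)
Scanning for simplifiable subexpressions (pre-order)...
  at root: ((((6+3)*4)+(b+(a+7)))*1) (SIMPLIFIABLE)
  at L: (((6+3)*4)+(b+(a+7))) (not simplifiable)
  at LL: ((6+3)*4) (not simplifiable)
  at LLL: (6+3) (SIMPLIFIABLE)
  at LR: (b+(a+7)) (not simplifiable)
  at LRR: (a+7) (not simplifiable)
Found simplifiable subexpr at path root: ((((6+3)*4)+(b+(a+7)))*1)
One SIMPLIFY step would give: (((6+3)*4)+(b+(a+7)))
-> NOT in normal form.

Answer: no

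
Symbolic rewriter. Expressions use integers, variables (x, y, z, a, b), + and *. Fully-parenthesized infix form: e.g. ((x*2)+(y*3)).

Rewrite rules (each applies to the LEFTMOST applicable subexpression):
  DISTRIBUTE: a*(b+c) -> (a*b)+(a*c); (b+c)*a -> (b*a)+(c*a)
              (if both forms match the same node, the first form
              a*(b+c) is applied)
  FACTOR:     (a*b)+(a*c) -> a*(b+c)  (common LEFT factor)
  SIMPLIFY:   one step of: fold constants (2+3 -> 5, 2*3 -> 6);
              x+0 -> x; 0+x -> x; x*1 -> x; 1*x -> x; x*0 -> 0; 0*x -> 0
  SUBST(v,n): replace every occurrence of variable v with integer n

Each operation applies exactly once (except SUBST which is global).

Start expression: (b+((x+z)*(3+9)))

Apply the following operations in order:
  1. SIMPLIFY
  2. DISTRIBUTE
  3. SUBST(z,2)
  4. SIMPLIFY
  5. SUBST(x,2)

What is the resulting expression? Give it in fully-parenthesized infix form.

Start: (b+((x+z)*(3+9)))
Apply SIMPLIFY at RR (target: (3+9)): (b+((x+z)*(3+9))) -> (b+((x+z)*12))
Apply DISTRIBUTE at R (target: ((x+z)*12)): (b+((x+z)*12)) -> (b+((x*12)+(z*12)))
Apply SUBST(z,2): (b+((x*12)+(z*12))) -> (b+((x*12)+(2*12)))
Apply SIMPLIFY at RR (target: (2*12)): (b+((x*12)+(2*12))) -> (b+((x*12)+24))
Apply SUBST(x,2): (b+((x*12)+24)) -> (b+((2*12)+24))

Answer: (b+((2*12)+24))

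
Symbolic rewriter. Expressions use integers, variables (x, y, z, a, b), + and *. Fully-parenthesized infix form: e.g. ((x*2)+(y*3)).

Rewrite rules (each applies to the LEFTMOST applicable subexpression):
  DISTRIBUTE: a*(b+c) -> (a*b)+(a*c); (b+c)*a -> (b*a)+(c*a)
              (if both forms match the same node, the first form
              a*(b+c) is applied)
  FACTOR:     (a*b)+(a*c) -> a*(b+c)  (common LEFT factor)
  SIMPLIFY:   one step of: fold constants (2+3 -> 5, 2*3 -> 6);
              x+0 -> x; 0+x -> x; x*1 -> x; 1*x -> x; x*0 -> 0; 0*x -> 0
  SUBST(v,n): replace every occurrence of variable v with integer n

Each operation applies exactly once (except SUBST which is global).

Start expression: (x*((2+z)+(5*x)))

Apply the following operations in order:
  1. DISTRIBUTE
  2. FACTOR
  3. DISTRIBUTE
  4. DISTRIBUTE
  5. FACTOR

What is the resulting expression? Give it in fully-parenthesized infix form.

Answer: ((x*(2+z))+(x*(5*x)))

Derivation:
Start: (x*((2+z)+(5*x)))
Apply DISTRIBUTE at root (target: (x*((2+z)+(5*x)))): (x*((2+z)+(5*x))) -> ((x*(2+z))+(x*(5*x)))
Apply FACTOR at root (target: ((x*(2+z))+(x*(5*x)))): ((x*(2+z))+(x*(5*x))) -> (x*((2+z)+(5*x)))
Apply DISTRIBUTE at root (target: (x*((2+z)+(5*x)))): (x*((2+z)+(5*x))) -> ((x*(2+z))+(x*(5*x)))
Apply DISTRIBUTE at L (target: (x*(2+z))): ((x*(2+z))+(x*(5*x))) -> (((x*2)+(x*z))+(x*(5*x)))
Apply FACTOR at L (target: ((x*2)+(x*z))): (((x*2)+(x*z))+(x*(5*x))) -> ((x*(2+z))+(x*(5*x)))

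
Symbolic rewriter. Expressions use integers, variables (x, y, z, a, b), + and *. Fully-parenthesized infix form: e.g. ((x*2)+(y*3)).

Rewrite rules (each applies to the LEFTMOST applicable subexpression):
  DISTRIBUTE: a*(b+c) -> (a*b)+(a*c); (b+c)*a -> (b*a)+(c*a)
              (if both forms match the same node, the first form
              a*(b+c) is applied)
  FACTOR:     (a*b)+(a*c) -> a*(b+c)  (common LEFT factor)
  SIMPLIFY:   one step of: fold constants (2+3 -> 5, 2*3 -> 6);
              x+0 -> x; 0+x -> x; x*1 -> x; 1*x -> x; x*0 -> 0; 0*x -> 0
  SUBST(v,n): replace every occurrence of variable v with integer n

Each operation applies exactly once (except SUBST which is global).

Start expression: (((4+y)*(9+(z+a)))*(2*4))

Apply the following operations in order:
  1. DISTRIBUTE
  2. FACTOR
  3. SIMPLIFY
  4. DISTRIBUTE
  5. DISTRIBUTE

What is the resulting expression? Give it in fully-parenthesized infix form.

Answer: ((((4+y)*9)*8)+(((4+y)*(z+a))*8))

Derivation:
Start: (((4+y)*(9+(z+a)))*(2*4))
Apply DISTRIBUTE at L (target: ((4+y)*(9+(z+a)))): (((4+y)*(9+(z+a)))*(2*4)) -> ((((4+y)*9)+((4+y)*(z+a)))*(2*4))
Apply FACTOR at L (target: (((4+y)*9)+((4+y)*(z+a)))): ((((4+y)*9)+((4+y)*(z+a)))*(2*4)) -> (((4+y)*(9+(z+a)))*(2*4))
Apply SIMPLIFY at R (target: (2*4)): (((4+y)*(9+(z+a)))*(2*4)) -> (((4+y)*(9+(z+a)))*8)
Apply DISTRIBUTE at L (target: ((4+y)*(9+(z+a)))): (((4+y)*(9+(z+a)))*8) -> ((((4+y)*9)+((4+y)*(z+a)))*8)
Apply DISTRIBUTE at root (target: ((((4+y)*9)+((4+y)*(z+a)))*8)): ((((4+y)*9)+((4+y)*(z+a)))*8) -> ((((4+y)*9)*8)+(((4+y)*(z+a))*8))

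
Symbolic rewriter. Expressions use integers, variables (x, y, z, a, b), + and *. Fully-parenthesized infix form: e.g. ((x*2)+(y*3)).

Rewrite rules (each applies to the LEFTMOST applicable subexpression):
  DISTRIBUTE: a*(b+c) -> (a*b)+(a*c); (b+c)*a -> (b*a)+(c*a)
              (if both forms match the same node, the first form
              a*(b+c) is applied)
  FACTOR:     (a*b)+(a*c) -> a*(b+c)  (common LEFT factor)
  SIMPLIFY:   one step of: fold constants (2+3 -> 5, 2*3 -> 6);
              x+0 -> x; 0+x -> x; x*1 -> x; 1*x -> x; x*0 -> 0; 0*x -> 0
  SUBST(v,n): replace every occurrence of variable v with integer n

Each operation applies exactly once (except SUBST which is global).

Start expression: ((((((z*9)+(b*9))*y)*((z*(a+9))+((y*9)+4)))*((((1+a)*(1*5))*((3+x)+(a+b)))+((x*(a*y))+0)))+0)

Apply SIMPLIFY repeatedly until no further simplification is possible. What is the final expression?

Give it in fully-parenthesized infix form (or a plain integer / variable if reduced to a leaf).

Start: ((((((z*9)+(b*9))*y)*((z*(a+9))+((y*9)+4)))*((((1+a)*(1*5))*((3+x)+(a+b)))+((x*(a*y))+0)))+0)
Step 1: at root: ((((((z*9)+(b*9))*y)*((z*(a+9))+((y*9)+4)))*((((1+a)*(1*5))*((3+x)+(a+b)))+((x*(a*y))+0)))+0) -> (((((z*9)+(b*9))*y)*((z*(a+9))+((y*9)+4)))*((((1+a)*(1*5))*((3+x)+(a+b)))+((x*(a*y))+0))); overall: ((((((z*9)+(b*9))*y)*((z*(a+9))+((y*9)+4)))*((((1+a)*(1*5))*((3+x)+(a+b)))+((x*(a*y))+0)))+0) -> (((((z*9)+(b*9))*y)*((z*(a+9))+((y*9)+4)))*((((1+a)*(1*5))*((3+x)+(a+b)))+((x*(a*y))+0)))
Step 2: at RLLR: (1*5) -> 5; overall: (((((z*9)+(b*9))*y)*((z*(a+9))+((y*9)+4)))*((((1+a)*(1*5))*((3+x)+(a+b)))+((x*(a*y))+0))) -> (((((z*9)+(b*9))*y)*((z*(a+9))+((y*9)+4)))*((((1+a)*5)*((3+x)+(a+b)))+((x*(a*y))+0)))
Step 3: at RR: ((x*(a*y))+0) -> (x*(a*y)); overall: (((((z*9)+(b*9))*y)*((z*(a+9))+((y*9)+4)))*((((1+a)*5)*((3+x)+(a+b)))+((x*(a*y))+0))) -> (((((z*9)+(b*9))*y)*((z*(a+9))+((y*9)+4)))*((((1+a)*5)*((3+x)+(a+b)))+(x*(a*y))))
Fixed point: (((((z*9)+(b*9))*y)*((z*(a+9))+((y*9)+4)))*((((1+a)*5)*((3+x)+(a+b)))+(x*(a*y))))

Answer: (((((z*9)+(b*9))*y)*((z*(a+9))+((y*9)+4)))*((((1+a)*5)*((3+x)+(a+b)))+(x*(a*y))))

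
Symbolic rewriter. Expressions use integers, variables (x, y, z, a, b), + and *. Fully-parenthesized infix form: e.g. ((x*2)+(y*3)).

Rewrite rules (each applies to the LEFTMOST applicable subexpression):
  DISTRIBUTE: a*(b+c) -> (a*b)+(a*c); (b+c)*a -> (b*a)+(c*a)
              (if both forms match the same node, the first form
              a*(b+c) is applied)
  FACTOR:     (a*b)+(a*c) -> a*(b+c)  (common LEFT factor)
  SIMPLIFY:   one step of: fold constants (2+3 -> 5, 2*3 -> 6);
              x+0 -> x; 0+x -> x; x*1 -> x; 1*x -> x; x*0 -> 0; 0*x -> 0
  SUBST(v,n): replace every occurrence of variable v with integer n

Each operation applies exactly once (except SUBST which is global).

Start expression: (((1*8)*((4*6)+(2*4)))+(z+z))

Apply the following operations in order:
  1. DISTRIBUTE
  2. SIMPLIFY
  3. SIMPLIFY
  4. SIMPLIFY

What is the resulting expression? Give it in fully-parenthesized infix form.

Answer: ((192+((1*8)*(2*4)))+(z+z))

Derivation:
Start: (((1*8)*((4*6)+(2*4)))+(z+z))
Apply DISTRIBUTE at L (target: ((1*8)*((4*6)+(2*4)))): (((1*8)*((4*6)+(2*4)))+(z+z)) -> ((((1*8)*(4*6))+((1*8)*(2*4)))+(z+z))
Apply SIMPLIFY at LLL (target: (1*8)): ((((1*8)*(4*6))+((1*8)*(2*4)))+(z+z)) -> (((8*(4*6))+((1*8)*(2*4)))+(z+z))
Apply SIMPLIFY at LLR (target: (4*6)): (((8*(4*6))+((1*8)*(2*4)))+(z+z)) -> (((8*24)+((1*8)*(2*4)))+(z+z))
Apply SIMPLIFY at LL (target: (8*24)): (((8*24)+((1*8)*(2*4)))+(z+z)) -> ((192+((1*8)*(2*4)))+(z+z))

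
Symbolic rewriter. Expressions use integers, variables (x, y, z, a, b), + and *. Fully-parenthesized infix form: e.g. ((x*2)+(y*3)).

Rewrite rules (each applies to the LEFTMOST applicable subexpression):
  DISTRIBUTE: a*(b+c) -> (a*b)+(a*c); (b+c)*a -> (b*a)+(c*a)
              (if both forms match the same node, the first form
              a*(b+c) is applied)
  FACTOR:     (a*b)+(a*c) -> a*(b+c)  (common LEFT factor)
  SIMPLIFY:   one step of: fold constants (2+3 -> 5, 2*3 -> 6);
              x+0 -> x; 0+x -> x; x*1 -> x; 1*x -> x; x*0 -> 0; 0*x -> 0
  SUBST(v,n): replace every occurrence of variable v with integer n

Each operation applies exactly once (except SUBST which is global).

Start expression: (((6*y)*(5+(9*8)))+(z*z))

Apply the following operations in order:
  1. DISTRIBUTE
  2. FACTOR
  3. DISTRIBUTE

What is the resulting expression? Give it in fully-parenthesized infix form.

Start: (((6*y)*(5+(9*8)))+(z*z))
Apply DISTRIBUTE at L (target: ((6*y)*(5+(9*8)))): (((6*y)*(5+(9*8)))+(z*z)) -> ((((6*y)*5)+((6*y)*(9*8)))+(z*z))
Apply FACTOR at L (target: (((6*y)*5)+((6*y)*(9*8)))): ((((6*y)*5)+((6*y)*(9*8)))+(z*z)) -> (((6*y)*(5+(9*8)))+(z*z))
Apply DISTRIBUTE at L (target: ((6*y)*(5+(9*8)))): (((6*y)*(5+(9*8)))+(z*z)) -> ((((6*y)*5)+((6*y)*(9*8)))+(z*z))

Answer: ((((6*y)*5)+((6*y)*(9*8)))+(z*z))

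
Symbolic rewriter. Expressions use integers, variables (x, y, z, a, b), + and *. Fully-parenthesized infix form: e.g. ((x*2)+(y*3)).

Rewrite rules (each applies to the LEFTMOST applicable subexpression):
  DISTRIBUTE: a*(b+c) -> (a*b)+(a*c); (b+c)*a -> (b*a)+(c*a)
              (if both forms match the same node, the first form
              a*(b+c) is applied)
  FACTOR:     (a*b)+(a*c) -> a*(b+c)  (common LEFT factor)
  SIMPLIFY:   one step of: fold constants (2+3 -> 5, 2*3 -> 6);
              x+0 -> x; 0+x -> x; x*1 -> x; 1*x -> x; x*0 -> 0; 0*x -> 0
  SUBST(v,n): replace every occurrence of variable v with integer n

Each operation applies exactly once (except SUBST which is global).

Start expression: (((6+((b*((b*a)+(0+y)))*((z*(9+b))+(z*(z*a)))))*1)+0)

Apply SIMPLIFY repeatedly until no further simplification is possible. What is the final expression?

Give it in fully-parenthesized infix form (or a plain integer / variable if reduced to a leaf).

Start: (((6+((b*((b*a)+(0+y)))*((z*(9+b))+(z*(z*a)))))*1)+0)
Step 1: at root: (((6+((b*((b*a)+(0+y)))*((z*(9+b))+(z*(z*a)))))*1)+0) -> ((6+((b*((b*a)+(0+y)))*((z*(9+b))+(z*(z*a)))))*1); overall: (((6+((b*((b*a)+(0+y)))*((z*(9+b))+(z*(z*a)))))*1)+0) -> ((6+((b*((b*a)+(0+y)))*((z*(9+b))+(z*(z*a)))))*1)
Step 2: at root: ((6+((b*((b*a)+(0+y)))*((z*(9+b))+(z*(z*a)))))*1) -> (6+((b*((b*a)+(0+y)))*((z*(9+b))+(z*(z*a))))); overall: ((6+((b*((b*a)+(0+y)))*((z*(9+b))+(z*(z*a)))))*1) -> (6+((b*((b*a)+(0+y)))*((z*(9+b))+(z*(z*a)))))
Step 3: at RLRR: (0+y) -> y; overall: (6+((b*((b*a)+(0+y)))*((z*(9+b))+(z*(z*a))))) -> (6+((b*((b*a)+y))*((z*(9+b))+(z*(z*a)))))
Fixed point: (6+((b*((b*a)+y))*((z*(9+b))+(z*(z*a)))))

Answer: (6+((b*((b*a)+y))*((z*(9+b))+(z*(z*a)))))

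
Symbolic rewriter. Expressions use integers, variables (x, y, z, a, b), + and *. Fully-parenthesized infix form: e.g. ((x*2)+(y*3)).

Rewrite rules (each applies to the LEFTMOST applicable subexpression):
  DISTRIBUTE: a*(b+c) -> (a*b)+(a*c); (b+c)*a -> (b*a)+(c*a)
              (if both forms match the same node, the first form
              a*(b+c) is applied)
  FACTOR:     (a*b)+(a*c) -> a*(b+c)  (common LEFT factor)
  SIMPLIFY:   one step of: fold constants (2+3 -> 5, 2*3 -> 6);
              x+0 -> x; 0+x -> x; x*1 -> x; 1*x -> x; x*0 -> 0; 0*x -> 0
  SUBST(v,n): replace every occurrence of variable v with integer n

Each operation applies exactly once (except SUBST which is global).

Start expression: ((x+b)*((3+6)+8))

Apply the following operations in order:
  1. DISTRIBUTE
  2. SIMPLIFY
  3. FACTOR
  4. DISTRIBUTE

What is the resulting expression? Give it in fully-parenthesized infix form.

Start: ((x+b)*((3+6)+8))
Apply DISTRIBUTE at root (target: ((x+b)*((3+6)+8))): ((x+b)*((3+6)+8)) -> (((x+b)*(3+6))+((x+b)*8))
Apply SIMPLIFY at LR (target: (3+6)): (((x+b)*(3+6))+((x+b)*8)) -> (((x+b)*9)+((x+b)*8))
Apply FACTOR at root (target: (((x+b)*9)+((x+b)*8))): (((x+b)*9)+((x+b)*8)) -> ((x+b)*(9+8))
Apply DISTRIBUTE at root (target: ((x+b)*(9+8))): ((x+b)*(9+8)) -> (((x+b)*9)+((x+b)*8))

Answer: (((x+b)*9)+((x+b)*8))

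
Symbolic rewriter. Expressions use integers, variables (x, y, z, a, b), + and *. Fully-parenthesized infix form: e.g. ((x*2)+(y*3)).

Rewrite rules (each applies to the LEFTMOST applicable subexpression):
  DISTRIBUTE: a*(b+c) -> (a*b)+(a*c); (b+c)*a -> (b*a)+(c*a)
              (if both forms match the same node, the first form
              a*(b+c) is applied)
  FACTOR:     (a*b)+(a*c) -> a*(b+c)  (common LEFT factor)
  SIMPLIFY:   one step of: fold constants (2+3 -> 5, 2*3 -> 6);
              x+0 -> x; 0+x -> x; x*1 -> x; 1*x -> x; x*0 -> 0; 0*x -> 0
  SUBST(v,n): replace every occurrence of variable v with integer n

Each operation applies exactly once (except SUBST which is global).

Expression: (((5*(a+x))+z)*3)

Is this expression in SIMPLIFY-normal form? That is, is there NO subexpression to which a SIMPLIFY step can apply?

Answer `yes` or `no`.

Expression: (((5*(a+x))+z)*3)
Scanning for simplifiable subexpressions (pre-order)...
  at root: (((5*(a+x))+z)*3) (not simplifiable)
  at L: ((5*(a+x))+z) (not simplifiable)
  at LL: (5*(a+x)) (not simplifiable)
  at LLR: (a+x) (not simplifiable)
Result: no simplifiable subexpression found -> normal form.

Answer: yes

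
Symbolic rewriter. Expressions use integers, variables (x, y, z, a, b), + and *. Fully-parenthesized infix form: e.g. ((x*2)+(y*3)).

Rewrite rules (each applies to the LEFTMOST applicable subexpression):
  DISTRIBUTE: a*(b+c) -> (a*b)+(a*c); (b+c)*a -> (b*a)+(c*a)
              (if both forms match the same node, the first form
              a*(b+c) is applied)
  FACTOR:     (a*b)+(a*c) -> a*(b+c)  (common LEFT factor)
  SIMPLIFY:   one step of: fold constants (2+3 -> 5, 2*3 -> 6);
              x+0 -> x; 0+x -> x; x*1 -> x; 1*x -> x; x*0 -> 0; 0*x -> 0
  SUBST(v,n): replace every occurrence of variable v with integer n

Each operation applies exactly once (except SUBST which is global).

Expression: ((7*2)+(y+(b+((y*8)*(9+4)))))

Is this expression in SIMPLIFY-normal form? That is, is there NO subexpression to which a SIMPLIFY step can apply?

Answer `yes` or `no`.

Answer: no

Derivation:
Expression: ((7*2)+(y+(b+((y*8)*(9+4)))))
Scanning for simplifiable subexpressions (pre-order)...
  at root: ((7*2)+(y+(b+((y*8)*(9+4))))) (not simplifiable)
  at L: (7*2) (SIMPLIFIABLE)
  at R: (y+(b+((y*8)*(9+4)))) (not simplifiable)
  at RR: (b+((y*8)*(9+4))) (not simplifiable)
  at RRR: ((y*8)*(9+4)) (not simplifiable)
  at RRRL: (y*8) (not simplifiable)
  at RRRR: (9+4) (SIMPLIFIABLE)
Found simplifiable subexpr at path L: (7*2)
One SIMPLIFY step would give: (14+(y+(b+((y*8)*(9+4)))))
-> NOT in normal form.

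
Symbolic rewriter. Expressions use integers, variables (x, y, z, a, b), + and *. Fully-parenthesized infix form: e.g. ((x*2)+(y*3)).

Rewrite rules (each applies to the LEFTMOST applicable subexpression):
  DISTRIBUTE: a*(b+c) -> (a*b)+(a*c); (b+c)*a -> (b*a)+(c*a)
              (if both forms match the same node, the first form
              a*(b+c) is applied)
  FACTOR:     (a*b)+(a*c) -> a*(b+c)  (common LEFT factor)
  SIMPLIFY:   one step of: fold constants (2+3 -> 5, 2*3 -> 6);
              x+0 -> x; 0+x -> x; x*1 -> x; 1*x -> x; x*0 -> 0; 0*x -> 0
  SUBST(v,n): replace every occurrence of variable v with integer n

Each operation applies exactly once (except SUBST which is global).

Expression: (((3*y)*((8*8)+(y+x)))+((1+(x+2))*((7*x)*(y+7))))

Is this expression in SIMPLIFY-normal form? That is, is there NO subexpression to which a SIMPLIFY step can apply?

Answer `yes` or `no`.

Expression: (((3*y)*((8*8)+(y+x)))+((1+(x+2))*((7*x)*(y+7))))
Scanning for simplifiable subexpressions (pre-order)...
  at root: (((3*y)*((8*8)+(y+x)))+((1+(x+2))*((7*x)*(y+7)))) (not simplifiable)
  at L: ((3*y)*((8*8)+(y+x))) (not simplifiable)
  at LL: (3*y) (not simplifiable)
  at LR: ((8*8)+(y+x)) (not simplifiable)
  at LRL: (8*8) (SIMPLIFIABLE)
  at LRR: (y+x) (not simplifiable)
  at R: ((1+(x+2))*((7*x)*(y+7))) (not simplifiable)
  at RL: (1+(x+2)) (not simplifiable)
  at RLR: (x+2) (not simplifiable)
  at RR: ((7*x)*(y+7)) (not simplifiable)
  at RRL: (7*x) (not simplifiable)
  at RRR: (y+7) (not simplifiable)
Found simplifiable subexpr at path LRL: (8*8)
One SIMPLIFY step would give: (((3*y)*(64+(y+x)))+((1+(x+2))*((7*x)*(y+7))))
-> NOT in normal form.

Answer: no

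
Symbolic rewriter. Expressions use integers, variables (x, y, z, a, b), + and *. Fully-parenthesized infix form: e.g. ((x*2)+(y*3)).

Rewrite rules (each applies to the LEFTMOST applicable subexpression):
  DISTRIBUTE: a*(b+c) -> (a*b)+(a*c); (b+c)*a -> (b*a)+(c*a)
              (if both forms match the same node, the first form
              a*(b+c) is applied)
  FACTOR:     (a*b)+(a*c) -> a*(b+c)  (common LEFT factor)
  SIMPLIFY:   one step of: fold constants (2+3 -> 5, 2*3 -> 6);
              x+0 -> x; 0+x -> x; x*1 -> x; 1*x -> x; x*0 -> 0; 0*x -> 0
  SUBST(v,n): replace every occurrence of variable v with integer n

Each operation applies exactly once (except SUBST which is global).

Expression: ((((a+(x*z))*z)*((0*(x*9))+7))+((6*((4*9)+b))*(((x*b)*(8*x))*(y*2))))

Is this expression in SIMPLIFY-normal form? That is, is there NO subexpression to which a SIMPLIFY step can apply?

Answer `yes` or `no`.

Expression: ((((a+(x*z))*z)*((0*(x*9))+7))+((6*((4*9)+b))*(((x*b)*(8*x))*(y*2))))
Scanning for simplifiable subexpressions (pre-order)...
  at root: ((((a+(x*z))*z)*((0*(x*9))+7))+((6*((4*9)+b))*(((x*b)*(8*x))*(y*2)))) (not simplifiable)
  at L: (((a+(x*z))*z)*((0*(x*9))+7)) (not simplifiable)
  at LL: ((a+(x*z))*z) (not simplifiable)
  at LLL: (a+(x*z)) (not simplifiable)
  at LLLR: (x*z) (not simplifiable)
  at LR: ((0*(x*9))+7) (not simplifiable)
  at LRL: (0*(x*9)) (SIMPLIFIABLE)
  at LRLR: (x*9) (not simplifiable)
  at R: ((6*((4*9)+b))*(((x*b)*(8*x))*(y*2))) (not simplifiable)
  at RL: (6*((4*9)+b)) (not simplifiable)
  at RLR: ((4*9)+b) (not simplifiable)
  at RLRL: (4*9) (SIMPLIFIABLE)
  at RR: (((x*b)*(8*x))*(y*2)) (not simplifiable)
  at RRL: ((x*b)*(8*x)) (not simplifiable)
  at RRLL: (x*b) (not simplifiable)
  at RRLR: (8*x) (not simplifiable)
  at RRR: (y*2) (not simplifiable)
Found simplifiable subexpr at path LRL: (0*(x*9))
One SIMPLIFY step would give: ((((a+(x*z))*z)*(0+7))+((6*((4*9)+b))*(((x*b)*(8*x))*(y*2))))
-> NOT in normal form.

Answer: no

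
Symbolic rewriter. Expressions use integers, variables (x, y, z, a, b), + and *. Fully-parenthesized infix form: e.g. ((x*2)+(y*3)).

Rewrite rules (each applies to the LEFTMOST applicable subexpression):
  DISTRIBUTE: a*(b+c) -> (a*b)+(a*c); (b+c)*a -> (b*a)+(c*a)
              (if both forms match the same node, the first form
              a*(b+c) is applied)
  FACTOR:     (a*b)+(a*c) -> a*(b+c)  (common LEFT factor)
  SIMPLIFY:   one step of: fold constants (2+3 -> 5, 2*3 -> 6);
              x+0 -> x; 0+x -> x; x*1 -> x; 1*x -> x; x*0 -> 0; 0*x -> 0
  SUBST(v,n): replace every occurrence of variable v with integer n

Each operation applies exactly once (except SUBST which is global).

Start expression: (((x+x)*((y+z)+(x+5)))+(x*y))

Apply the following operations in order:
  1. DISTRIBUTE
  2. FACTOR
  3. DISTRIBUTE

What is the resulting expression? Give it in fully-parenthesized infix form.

Answer: ((((x+x)*(y+z))+((x+x)*(x+5)))+(x*y))

Derivation:
Start: (((x+x)*((y+z)+(x+5)))+(x*y))
Apply DISTRIBUTE at L (target: ((x+x)*((y+z)+(x+5)))): (((x+x)*((y+z)+(x+5)))+(x*y)) -> ((((x+x)*(y+z))+((x+x)*(x+5)))+(x*y))
Apply FACTOR at L (target: (((x+x)*(y+z))+((x+x)*(x+5)))): ((((x+x)*(y+z))+((x+x)*(x+5)))+(x*y)) -> (((x+x)*((y+z)+(x+5)))+(x*y))
Apply DISTRIBUTE at L (target: ((x+x)*((y+z)+(x+5)))): (((x+x)*((y+z)+(x+5)))+(x*y)) -> ((((x+x)*(y+z))+((x+x)*(x+5)))+(x*y))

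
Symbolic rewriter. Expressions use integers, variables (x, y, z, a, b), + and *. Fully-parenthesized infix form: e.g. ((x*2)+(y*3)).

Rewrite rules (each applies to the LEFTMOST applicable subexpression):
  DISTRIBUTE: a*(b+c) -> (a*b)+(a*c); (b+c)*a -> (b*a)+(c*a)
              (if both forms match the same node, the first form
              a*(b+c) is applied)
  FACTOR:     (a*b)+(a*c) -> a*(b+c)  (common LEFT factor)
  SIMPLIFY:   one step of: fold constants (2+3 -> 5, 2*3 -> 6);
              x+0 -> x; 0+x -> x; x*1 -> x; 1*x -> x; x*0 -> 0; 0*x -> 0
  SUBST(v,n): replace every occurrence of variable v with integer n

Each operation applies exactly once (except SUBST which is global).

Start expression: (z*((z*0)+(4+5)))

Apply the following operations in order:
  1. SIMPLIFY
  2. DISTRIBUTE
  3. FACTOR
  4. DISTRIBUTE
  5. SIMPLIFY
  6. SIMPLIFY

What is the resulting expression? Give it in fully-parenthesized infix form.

Answer: (z*(4+5))

Derivation:
Start: (z*((z*0)+(4+5)))
Apply SIMPLIFY at RL (target: (z*0)): (z*((z*0)+(4+5))) -> (z*(0+(4+5)))
Apply DISTRIBUTE at root (target: (z*(0+(4+5)))): (z*(0+(4+5))) -> ((z*0)+(z*(4+5)))
Apply FACTOR at root (target: ((z*0)+(z*(4+5)))): ((z*0)+(z*(4+5))) -> (z*(0+(4+5)))
Apply DISTRIBUTE at root (target: (z*(0+(4+5)))): (z*(0+(4+5))) -> ((z*0)+(z*(4+5)))
Apply SIMPLIFY at L (target: (z*0)): ((z*0)+(z*(4+5))) -> (0+(z*(4+5)))
Apply SIMPLIFY at root (target: (0+(z*(4+5)))): (0+(z*(4+5))) -> (z*(4+5))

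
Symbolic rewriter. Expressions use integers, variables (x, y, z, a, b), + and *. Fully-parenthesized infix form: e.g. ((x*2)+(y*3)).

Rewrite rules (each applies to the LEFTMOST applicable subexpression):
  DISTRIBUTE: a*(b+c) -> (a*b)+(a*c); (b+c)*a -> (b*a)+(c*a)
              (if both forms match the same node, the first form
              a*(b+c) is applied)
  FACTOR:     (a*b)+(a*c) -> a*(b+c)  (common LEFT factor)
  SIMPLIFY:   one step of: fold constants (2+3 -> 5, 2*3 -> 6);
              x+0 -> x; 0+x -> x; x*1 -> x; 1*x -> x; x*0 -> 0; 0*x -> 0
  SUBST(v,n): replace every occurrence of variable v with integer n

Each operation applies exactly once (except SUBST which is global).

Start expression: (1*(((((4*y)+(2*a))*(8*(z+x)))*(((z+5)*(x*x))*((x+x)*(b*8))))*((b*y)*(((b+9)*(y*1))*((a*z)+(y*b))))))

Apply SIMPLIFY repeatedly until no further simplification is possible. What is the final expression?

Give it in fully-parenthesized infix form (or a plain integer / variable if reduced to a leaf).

Answer: (((((4*y)+(2*a))*(8*(z+x)))*(((z+5)*(x*x))*((x+x)*(b*8))))*((b*y)*(((b+9)*y)*((a*z)+(y*b)))))

Derivation:
Start: (1*(((((4*y)+(2*a))*(8*(z+x)))*(((z+5)*(x*x))*((x+x)*(b*8))))*((b*y)*(((b+9)*(y*1))*((a*z)+(y*b))))))
Step 1: at root: (1*(((((4*y)+(2*a))*(8*(z+x)))*(((z+5)*(x*x))*((x+x)*(b*8))))*((b*y)*(((b+9)*(y*1))*((a*z)+(y*b)))))) -> (((((4*y)+(2*a))*(8*(z+x)))*(((z+5)*(x*x))*((x+x)*(b*8))))*((b*y)*(((b+9)*(y*1))*((a*z)+(y*b))))); overall: (1*(((((4*y)+(2*a))*(8*(z+x)))*(((z+5)*(x*x))*((x+x)*(b*8))))*((b*y)*(((b+9)*(y*1))*((a*z)+(y*b)))))) -> (((((4*y)+(2*a))*(8*(z+x)))*(((z+5)*(x*x))*((x+x)*(b*8))))*((b*y)*(((b+9)*(y*1))*((a*z)+(y*b)))))
Step 2: at RRLR: (y*1) -> y; overall: (((((4*y)+(2*a))*(8*(z+x)))*(((z+5)*(x*x))*((x+x)*(b*8))))*((b*y)*(((b+9)*(y*1))*((a*z)+(y*b))))) -> (((((4*y)+(2*a))*(8*(z+x)))*(((z+5)*(x*x))*((x+x)*(b*8))))*((b*y)*(((b+9)*y)*((a*z)+(y*b)))))
Fixed point: (((((4*y)+(2*a))*(8*(z+x)))*(((z+5)*(x*x))*((x+x)*(b*8))))*((b*y)*(((b+9)*y)*((a*z)+(y*b)))))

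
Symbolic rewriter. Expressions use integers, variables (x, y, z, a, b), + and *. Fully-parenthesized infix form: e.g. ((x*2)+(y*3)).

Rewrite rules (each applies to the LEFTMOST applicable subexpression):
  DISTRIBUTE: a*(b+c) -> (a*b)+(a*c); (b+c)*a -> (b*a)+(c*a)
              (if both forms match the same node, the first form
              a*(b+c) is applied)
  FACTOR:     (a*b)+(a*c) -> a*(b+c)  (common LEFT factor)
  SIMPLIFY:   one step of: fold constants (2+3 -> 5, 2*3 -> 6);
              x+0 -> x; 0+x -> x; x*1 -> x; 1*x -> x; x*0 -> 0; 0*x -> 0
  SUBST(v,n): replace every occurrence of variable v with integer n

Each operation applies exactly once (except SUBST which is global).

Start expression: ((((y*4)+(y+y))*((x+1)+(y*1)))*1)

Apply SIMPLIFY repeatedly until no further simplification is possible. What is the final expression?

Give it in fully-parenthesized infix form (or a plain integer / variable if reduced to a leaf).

Start: ((((y*4)+(y+y))*((x+1)+(y*1)))*1)
Step 1: at root: ((((y*4)+(y+y))*((x+1)+(y*1)))*1) -> (((y*4)+(y+y))*((x+1)+(y*1))); overall: ((((y*4)+(y+y))*((x+1)+(y*1)))*1) -> (((y*4)+(y+y))*((x+1)+(y*1)))
Step 2: at RR: (y*1) -> y; overall: (((y*4)+(y+y))*((x+1)+(y*1))) -> (((y*4)+(y+y))*((x+1)+y))
Fixed point: (((y*4)+(y+y))*((x+1)+y))

Answer: (((y*4)+(y+y))*((x+1)+y))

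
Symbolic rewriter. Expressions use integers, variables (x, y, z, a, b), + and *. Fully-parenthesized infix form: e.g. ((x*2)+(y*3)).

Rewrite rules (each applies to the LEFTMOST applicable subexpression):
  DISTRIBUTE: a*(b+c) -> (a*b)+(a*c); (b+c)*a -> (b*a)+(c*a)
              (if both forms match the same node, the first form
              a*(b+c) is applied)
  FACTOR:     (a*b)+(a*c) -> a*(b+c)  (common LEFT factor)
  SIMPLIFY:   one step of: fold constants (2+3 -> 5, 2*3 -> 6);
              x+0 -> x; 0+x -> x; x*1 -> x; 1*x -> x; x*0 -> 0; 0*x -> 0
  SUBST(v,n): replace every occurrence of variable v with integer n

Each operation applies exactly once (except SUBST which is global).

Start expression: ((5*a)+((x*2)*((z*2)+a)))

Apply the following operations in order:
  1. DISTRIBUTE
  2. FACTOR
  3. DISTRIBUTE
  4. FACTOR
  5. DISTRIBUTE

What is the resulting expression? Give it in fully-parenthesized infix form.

Answer: ((5*a)+(((x*2)*(z*2))+((x*2)*a)))

Derivation:
Start: ((5*a)+((x*2)*((z*2)+a)))
Apply DISTRIBUTE at R (target: ((x*2)*((z*2)+a))): ((5*a)+((x*2)*((z*2)+a))) -> ((5*a)+(((x*2)*(z*2))+((x*2)*a)))
Apply FACTOR at R (target: (((x*2)*(z*2))+((x*2)*a))): ((5*a)+(((x*2)*(z*2))+((x*2)*a))) -> ((5*a)+((x*2)*((z*2)+a)))
Apply DISTRIBUTE at R (target: ((x*2)*((z*2)+a))): ((5*a)+((x*2)*((z*2)+a))) -> ((5*a)+(((x*2)*(z*2))+((x*2)*a)))
Apply FACTOR at R (target: (((x*2)*(z*2))+((x*2)*a))): ((5*a)+(((x*2)*(z*2))+((x*2)*a))) -> ((5*a)+((x*2)*((z*2)+a)))
Apply DISTRIBUTE at R (target: ((x*2)*((z*2)+a))): ((5*a)+((x*2)*((z*2)+a))) -> ((5*a)+(((x*2)*(z*2))+((x*2)*a)))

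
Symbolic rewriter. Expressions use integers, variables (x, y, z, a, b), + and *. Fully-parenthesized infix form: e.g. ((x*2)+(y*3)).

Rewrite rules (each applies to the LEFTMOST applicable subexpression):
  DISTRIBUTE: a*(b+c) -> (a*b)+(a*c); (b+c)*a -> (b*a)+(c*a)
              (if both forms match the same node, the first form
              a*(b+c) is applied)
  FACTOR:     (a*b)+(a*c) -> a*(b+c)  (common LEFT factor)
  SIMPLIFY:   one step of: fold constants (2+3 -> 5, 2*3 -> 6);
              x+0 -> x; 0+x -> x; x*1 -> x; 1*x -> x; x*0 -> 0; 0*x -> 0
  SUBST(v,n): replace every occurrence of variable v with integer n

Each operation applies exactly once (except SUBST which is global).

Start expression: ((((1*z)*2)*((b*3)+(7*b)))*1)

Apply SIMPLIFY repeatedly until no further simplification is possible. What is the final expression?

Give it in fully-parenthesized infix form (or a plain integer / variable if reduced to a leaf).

Start: ((((1*z)*2)*((b*3)+(7*b)))*1)
Step 1: at root: ((((1*z)*2)*((b*3)+(7*b)))*1) -> (((1*z)*2)*((b*3)+(7*b))); overall: ((((1*z)*2)*((b*3)+(7*b)))*1) -> (((1*z)*2)*((b*3)+(7*b)))
Step 2: at LL: (1*z) -> z; overall: (((1*z)*2)*((b*3)+(7*b))) -> ((z*2)*((b*3)+(7*b)))
Fixed point: ((z*2)*((b*3)+(7*b)))

Answer: ((z*2)*((b*3)+(7*b)))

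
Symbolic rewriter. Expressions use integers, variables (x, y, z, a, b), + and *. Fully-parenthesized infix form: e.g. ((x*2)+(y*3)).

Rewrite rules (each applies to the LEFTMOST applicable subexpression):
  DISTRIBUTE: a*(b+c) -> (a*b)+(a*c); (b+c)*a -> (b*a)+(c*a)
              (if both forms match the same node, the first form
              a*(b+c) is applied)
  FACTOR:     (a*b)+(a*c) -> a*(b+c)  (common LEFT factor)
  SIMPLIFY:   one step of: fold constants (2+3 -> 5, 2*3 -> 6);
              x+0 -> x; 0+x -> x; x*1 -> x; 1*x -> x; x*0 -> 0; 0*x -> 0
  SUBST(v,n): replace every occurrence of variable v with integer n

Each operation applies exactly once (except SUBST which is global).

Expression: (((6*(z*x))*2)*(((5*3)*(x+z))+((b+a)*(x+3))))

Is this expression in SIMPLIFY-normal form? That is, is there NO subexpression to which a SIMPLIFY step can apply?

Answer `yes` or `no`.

Expression: (((6*(z*x))*2)*(((5*3)*(x+z))+((b+a)*(x+3))))
Scanning for simplifiable subexpressions (pre-order)...
  at root: (((6*(z*x))*2)*(((5*3)*(x+z))+((b+a)*(x+3)))) (not simplifiable)
  at L: ((6*(z*x))*2) (not simplifiable)
  at LL: (6*(z*x)) (not simplifiable)
  at LLR: (z*x) (not simplifiable)
  at R: (((5*3)*(x+z))+((b+a)*(x+3))) (not simplifiable)
  at RL: ((5*3)*(x+z)) (not simplifiable)
  at RLL: (5*3) (SIMPLIFIABLE)
  at RLR: (x+z) (not simplifiable)
  at RR: ((b+a)*(x+3)) (not simplifiable)
  at RRL: (b+a) (not simplifiable)
  at RRR: (x+3) (not simplifiable)
Found simplifiable subexpr at path RLL: (5*3)
One SIMPLIFY step would give: (((6*(z*x))*2)*((15*(x+z))+((b+a)*(x+3))))
-> NOT in normal form.

Answer: no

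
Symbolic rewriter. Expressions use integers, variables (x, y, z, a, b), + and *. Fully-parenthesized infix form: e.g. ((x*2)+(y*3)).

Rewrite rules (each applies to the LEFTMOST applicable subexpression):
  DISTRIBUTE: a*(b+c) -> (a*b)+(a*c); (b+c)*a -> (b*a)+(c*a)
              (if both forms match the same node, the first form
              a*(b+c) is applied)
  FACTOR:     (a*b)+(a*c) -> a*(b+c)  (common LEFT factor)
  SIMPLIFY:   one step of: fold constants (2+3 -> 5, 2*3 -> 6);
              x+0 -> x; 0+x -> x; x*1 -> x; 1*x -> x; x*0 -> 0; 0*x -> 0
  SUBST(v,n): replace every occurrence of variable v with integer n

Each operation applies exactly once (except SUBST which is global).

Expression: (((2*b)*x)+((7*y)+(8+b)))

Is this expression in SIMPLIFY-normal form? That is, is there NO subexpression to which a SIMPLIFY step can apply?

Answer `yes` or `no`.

Expression: (((2*b)*x)+((7*y)+(8+b)))
Scanning for simplifiable subexpressions (pre-order)...
  at root: (((2*b)*x)+((7*y)+(8+b))) (not simplifiable)
  at L: ((2*b)*x) (not simplifiable)
  at LL: (2*b) (not simplifiable)
  at R: ((7*y)+(8+b)) (not simplifiable)
  at RL: (7*y) (not simplifiable)
  at RR: (8+b) (not simplifiable)
Result: no simplifiable subexpression found -> normal form.

Answer: yes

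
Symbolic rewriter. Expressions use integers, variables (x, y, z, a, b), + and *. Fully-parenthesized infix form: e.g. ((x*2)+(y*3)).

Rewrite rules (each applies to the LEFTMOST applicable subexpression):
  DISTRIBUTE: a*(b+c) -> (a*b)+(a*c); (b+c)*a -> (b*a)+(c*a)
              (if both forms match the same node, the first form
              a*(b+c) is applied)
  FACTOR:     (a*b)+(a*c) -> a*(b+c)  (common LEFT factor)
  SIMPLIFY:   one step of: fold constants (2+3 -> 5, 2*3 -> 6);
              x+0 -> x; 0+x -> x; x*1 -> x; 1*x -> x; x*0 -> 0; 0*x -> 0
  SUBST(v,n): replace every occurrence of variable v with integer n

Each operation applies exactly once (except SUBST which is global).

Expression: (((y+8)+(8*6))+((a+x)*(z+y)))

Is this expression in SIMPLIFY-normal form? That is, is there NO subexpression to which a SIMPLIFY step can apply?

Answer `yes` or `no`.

Expression: (((y+8)+(8*6))+((a+x)*(z+y)))
Scanning for simplifiable subexpressions (pre-order)...
  at root: (((y+8)+(8*6))+((a+x)*(z+y))) (not simplifiable)
  at L: ((y+8)+(8*6)) (not simplifiable)
  at LL: (y+8) (not simplifiable)
  at LR: (8*6) (SIMPLIFIABLE)
  at R: ((a+x)*(z+y)) (not simplifiable)
  at RL: (a+x) (not simplifiable)
  at RR: (z+y) (not simplifiable)
Found simplifiable subexpr at path LR: (8*6)
One SIMPLIFY step would give: (((y+8)+48)+((a+x)*(z+y)))
-> NOT in normal form.

Answer: no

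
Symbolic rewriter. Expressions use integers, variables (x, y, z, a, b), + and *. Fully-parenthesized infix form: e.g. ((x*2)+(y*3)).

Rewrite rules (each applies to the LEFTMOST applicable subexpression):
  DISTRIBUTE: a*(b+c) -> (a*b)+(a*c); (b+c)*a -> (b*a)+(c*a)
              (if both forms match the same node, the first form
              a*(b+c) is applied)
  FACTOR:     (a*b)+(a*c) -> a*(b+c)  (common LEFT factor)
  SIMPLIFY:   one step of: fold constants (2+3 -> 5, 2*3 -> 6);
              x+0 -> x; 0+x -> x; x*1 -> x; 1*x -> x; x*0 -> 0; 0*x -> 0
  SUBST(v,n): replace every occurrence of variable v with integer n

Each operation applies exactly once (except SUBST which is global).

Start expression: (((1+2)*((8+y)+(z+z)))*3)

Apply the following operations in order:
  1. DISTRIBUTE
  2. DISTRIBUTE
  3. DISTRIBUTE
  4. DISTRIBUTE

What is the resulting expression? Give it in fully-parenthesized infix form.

Start: (((1+2)*((8+y)+(z+z)))*3)
Apply DISTRIBUTE at L (target: ((1+2)*((8+y)+(z+z)))): (((1+2)*((8+y)+(z+z)))*3) -> ((((1+2)*(8+y))+((1+2)*(z+z)))*3)
Apply DISTRIBUTE at root (target: ((((1+2)*(8+y))+((1+2)*(z+z)))*3)): ((((1+2)*(8+y))+((1+2)*(z+z)))*3) -> ((((1+2)*(8+y))*3)+(((1+2)*(z+z))*3))
Apply DISTRIBUTE at LL (target: ((1+2)*(8+y))): ((((1+2)*(8+y))*3)+(((1+2)*(z+z))*3)) -> (((((1+2)*8)+((1+2)*y))*3)+(((1+2)*(z+z))*3))
Apply DISTRIBUTE at L (target: ((((1+2)*8)+((1+2)*y))*3)): (((((1+2)*8)+((1+2)*y))*3)+(((1+2)*(z+z))*3)) -> (((((1+2)*8)*3)+(((1+2)*y)*3))+(((1+2)*(z+z))*3))

Answer: (((((1+2)*8)*3)+(((1+2)*y)*3))+(((1+2)*(z+z))*3))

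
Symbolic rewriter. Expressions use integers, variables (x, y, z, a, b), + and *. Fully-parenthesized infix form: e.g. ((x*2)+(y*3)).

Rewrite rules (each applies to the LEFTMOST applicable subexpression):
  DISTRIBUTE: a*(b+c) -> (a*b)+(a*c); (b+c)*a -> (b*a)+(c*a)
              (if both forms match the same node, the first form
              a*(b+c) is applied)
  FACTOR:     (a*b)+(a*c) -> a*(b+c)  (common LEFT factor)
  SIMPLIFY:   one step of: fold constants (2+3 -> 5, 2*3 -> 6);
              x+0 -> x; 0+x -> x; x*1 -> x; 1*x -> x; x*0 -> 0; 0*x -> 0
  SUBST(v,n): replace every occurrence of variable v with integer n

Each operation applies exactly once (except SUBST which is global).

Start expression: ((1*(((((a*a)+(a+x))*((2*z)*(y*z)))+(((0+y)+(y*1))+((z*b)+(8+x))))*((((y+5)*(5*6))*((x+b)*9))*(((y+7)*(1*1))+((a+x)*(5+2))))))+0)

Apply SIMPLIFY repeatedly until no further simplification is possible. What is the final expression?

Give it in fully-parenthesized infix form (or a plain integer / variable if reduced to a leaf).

Answer: (((((a*a)+(a+x))*((2*z)*(y*z)))+((y+y)+((z*b)+(8+x))))*((((y+5)*30)*((x+b)*9))*((y+7)+((a+x)*7))))

Derivation:
Start: ((1*(((((a*a)+(a+x))*((2*z)*(y*z)))+(((0+y)+(y*1))+((z*b)+(8+x))))*((((y+5)*(5*6))*((x+b)*9))*(((y+7)*(1*1))+((a+x)*(5+2))))))+0)
Step 1: at root: ((1*(((((a*a)+(a+x))*((2*z)*(y*z)))+(((0+y)+(y*1))+((z*b)+(8+x))))*((((y+5)*(5*6))*((x+b)*9))*(((y+7)*(1*1))+((a+x)*(5+2))))))+0) -> (1*(((((a*a)+(a+x))*((2*z)*(y*z)))+(((0+y)+(y*1))+((z*b)+(8+x))))*((((y+5)*(5*6))*((x+b)*9))*(((y+7)*(1*1))+((a+x)*(5+2)))))); overall: ((1*(((((a*a)+(a+x))*((2*z)*(y*z)))+(((0+y)+(y*1))+((z*b)+(8+x))))*((((y+5)*(5*6))*((x+b)*9))*(((y+7)*(1*1))+((a+x)*(5+2))))))+0) -> (1*(((((a*a)+(a+x))*((2*z)*(y*z)))+(((0+y)+(y*1))+((z*b)+(8+x))))*((((y+5)*(5*6))*((x+b)*9))*(((y+7)*(1*1))+((a+x)*(5+2))))))
Step 2: at root: (1*(((((a*a)+(a+x))*((2*z)*(y*z)))+(((0+y)+(y*1))+((z*b)+(8+x))))*((((y+5)*(5*6))*((x+b)*9))*(((y+7)*(1*1))+((a+x)*(5+2)))))) -> (((((a*a)+(a+x))*((2*z)*(y*z)))+(((0+y)+(y*1))+((z*b)+(8+x))))*((((y+5)*(5*6))*((x+b)*9))*(((y+7)*(1*1))+((a+x)*(5+2))))); overall: (1*(((((a*a)+(a+x))*((2*z)*(y*z)))+(((0+y)+(y*1))+((z*b)+(8+x))))*((((y+5)*(5*6))*((x+b)*9))*(((y+7)*(1*1))+((a+x)*(5+2)))))) -> (((((a*a)+(a+x))*((2*z)*(y*z)))+(((0+y)+(y*1))+((z*b)+(8+x))))*((((y+5)*(5*6))*((x+b)*9))*(((y+7)*(1*1))+((a+x)*(5+2)))))
Step 3: at LRLL: (0+y) -> y; overall: (((((a*a)+(a+x))*((2*z)*(y*z)))+(((0+y)+(y*1))+((z*b)+(8+x))))*((((y+5)*(5*6))*((x+b)*9))*(((y+7)*(1*1))+((a+x)*(5+2))))) -> (((((a*a)+(a+x))*((2*z)*(y*z)))+((y+(y*1))+((z*b)+(8+x))))*((((y+5)*(5*6))*((x+b)*9))*(((y+7)*(1*1))+((a+x)*(5+2)))))
Step 4: at LRLR: (y*1) -> y; overall: (((((a*a)+(a+x))*((2*z)*(y*z)))+((y+(y*1))+((z*b)+(8+x))))*((((y+5)*(5*6))*((x+b)*9))*(((y+7)*(1*1))+((a+x)*(5+2))))) -> (((((a*a)+(a+x))*((2*z)*(y*z)))+((y+y)+((z*b)+(8+x))))*((((y+5)*(5*6))*((x+b)*9))*(((y+7)*(1*1))+((a+x)*(5+2)))))
Step 5: at RLLR: (5*6) -> 30; overall: (((((a*a)+(a+x))*((2*z)*(y*z)))+((y+y)+((z*b)+(8+x))))*((((y+5)*(5*6))*((x+b)*9))*(((y+7)*(1*1))+((a+x)*(5+2))))) -> (((((a*a)+(a+x))*((2*z)*(y*z)))+((y+y)+((z*b)+(8+x))))*((((y+5)*30)*((x+b)*9))*(((y+7)*(1*1))+((a+x)*(5+2)))))
Step 6: at RRLR: (1*1) -> 1; overall: (((((a*a)+(a+x))*((2*z)*(y*z)))+((y+y)+((z*b)+(8+x))))*((((y+5)*30)*((x+b)*9))*(((y+7)*(1*1))+((a+x)*(5+2))))) -> (((((a*a)+(a+x))*((2*z)*(y*z)))+((y+y)+((z*b)+(8+x))))*((((y+5)*30)*((x+b)*9))*(((y+7)*1)+((a+x)*(5+2)))))
Step 7: at RRL: ((y+7)*1) -> (y+7); overall: (((((a*a)+(a+x))*((2*z)*(y*z)))+((y+y)+((z*b)+(8+x))))*((((y+5)*30)*((x+b)*9))*(((y+7)*1)+((a+x)*(5+2))))) -> (((((a*a)+(a+x))*((2*z)*(y*z)))+((y+y)+((z*b)+(8+x))))*((((y+5)*30)*((x+b)*9))*((y+7)+((a+x)*(5+2)))))
Step 8: at RRRR: (5+2) -> 7; overall: (((((a*a)+(a+x))*((2*z)*(y*z)))+((y+y)+((z*b)+(8+x))))*((((y+5)*30)*((x+b)*9))*((y+7)+((a+x)*(5+2))))) -> (((((a*a)+(a+x))*((2*z)*(y*z)))+((y+y)+((z*b)+(8+x))))*((((y+5)*30)*((x+b)*9))*((y+7)+((a+x)*7))))
Fixed point: (((((a*a)+(a+x))*((2*z)*(y*z)))+((y+y)+((z*b)+(8+x))))*((((y+5)*30)*((x+b)*9))*((y+7)+((a+x)*7))))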